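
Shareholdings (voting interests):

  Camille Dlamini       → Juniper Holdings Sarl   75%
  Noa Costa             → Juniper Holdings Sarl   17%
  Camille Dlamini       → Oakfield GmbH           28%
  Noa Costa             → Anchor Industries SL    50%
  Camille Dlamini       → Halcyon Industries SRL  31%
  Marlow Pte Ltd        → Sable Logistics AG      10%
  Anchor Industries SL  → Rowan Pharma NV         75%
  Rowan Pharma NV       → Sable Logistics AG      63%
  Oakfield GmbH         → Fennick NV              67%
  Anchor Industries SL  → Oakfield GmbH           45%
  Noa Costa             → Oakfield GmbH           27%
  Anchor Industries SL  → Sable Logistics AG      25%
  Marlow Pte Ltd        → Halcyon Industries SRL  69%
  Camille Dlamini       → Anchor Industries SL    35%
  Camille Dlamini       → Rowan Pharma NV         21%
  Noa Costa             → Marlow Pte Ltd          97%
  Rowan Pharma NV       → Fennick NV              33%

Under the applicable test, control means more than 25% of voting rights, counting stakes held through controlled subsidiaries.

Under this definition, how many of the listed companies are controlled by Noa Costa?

7

Noa holds 97% of Marlow, so Noa controls Marlow.
Noa holds 50% of Anchor, so Noa controls Anchor.
Anchor holds 75% of Rowan, so Noa controls Rowan.
Anchor and Noa together hold 45% + 27% = 72% of Oakfield, so Noa controls Oakfield.
Marlow holds 69% of Halcyon, so Noa controls Halcyon.
Rowan and Oakfield together hold 33% + 67% = 100% of Fennick, so Noa controls Fennick.
Marlow and Rowan and Anchor together hold 10% + 63% + 25% = 98% of Sable, so Noa controls Sable.
No other company's threshold is met.
Noa controls 7 companies.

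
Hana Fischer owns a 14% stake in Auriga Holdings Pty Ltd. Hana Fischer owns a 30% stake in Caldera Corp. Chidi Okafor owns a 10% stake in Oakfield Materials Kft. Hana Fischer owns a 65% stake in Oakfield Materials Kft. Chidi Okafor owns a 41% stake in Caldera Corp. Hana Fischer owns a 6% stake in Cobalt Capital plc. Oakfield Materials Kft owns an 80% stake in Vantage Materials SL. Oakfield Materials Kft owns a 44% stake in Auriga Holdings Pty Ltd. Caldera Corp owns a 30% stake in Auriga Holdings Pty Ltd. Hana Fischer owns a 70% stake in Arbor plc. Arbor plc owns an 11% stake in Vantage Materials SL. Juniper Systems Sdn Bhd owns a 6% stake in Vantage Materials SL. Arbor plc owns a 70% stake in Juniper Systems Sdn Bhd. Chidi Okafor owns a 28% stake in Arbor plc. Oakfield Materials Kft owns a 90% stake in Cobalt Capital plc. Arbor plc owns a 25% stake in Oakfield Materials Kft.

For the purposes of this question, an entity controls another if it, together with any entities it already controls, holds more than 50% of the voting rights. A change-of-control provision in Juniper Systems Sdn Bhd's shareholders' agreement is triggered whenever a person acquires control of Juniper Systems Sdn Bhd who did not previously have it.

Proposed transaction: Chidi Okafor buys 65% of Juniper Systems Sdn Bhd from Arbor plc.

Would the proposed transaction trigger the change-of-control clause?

The purchase adds only to Chidi's holdings (Arbor's stake shrinks), so Chidi is the only person who could newly come to control Juniper.
Chidi's largest direct stake is 41% in Caldera, which does not meet the threshold, so Chidi controls no company.
Neither Chidi nor any entity Chidi controls holds any voting interest in Juniper.
So before the transaction, Chidi does not control Juniper.
After the purchase, Chidi holds 65% of Juniper directly, and Arbor's stake falls to 5%.
Chidi holds 65% of Juniper, so Chidi controls Juniper.
Chidi did not control Juniper before and does after, so the clause is triggered.

Yes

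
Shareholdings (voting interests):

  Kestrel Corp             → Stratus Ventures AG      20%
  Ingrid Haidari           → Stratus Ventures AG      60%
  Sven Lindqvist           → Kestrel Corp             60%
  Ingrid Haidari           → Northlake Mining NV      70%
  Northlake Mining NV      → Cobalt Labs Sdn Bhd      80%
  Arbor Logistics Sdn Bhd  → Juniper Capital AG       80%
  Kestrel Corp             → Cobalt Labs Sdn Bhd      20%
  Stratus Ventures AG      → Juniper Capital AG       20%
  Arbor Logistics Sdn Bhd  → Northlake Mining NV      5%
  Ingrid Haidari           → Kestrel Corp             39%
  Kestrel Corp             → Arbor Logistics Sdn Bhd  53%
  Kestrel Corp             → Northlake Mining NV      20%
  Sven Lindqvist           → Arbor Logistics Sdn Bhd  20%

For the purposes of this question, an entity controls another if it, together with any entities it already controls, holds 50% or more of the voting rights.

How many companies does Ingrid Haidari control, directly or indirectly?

Ingrid holds 60% of Stratus, so Ingrid controls Stratus.
Ingrid holds 70% of Northlake, so Ingrid controls Northlake.
Northlake holds 80% of Cobalt, so Ingrid controls Cobalt.
No other company's threshold is met.
Ingrid controls 3 companies.

3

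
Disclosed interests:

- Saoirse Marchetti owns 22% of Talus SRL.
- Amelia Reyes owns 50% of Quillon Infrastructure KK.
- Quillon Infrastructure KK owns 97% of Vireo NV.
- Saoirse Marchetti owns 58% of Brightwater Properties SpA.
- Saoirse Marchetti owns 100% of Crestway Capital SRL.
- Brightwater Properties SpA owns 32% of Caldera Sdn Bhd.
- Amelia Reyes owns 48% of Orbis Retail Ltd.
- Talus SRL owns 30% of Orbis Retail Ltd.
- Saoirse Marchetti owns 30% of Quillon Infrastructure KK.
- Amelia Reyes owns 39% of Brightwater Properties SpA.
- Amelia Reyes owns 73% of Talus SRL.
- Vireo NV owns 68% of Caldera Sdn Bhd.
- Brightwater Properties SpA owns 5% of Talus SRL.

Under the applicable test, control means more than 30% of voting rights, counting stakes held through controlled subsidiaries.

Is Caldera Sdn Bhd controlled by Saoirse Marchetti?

Saoirse holds 58% of Brightwater, so Saoirse controls Brightwater.
Brightwater holds 32% of Caldera, so Saoirse controls Caldera.

Yes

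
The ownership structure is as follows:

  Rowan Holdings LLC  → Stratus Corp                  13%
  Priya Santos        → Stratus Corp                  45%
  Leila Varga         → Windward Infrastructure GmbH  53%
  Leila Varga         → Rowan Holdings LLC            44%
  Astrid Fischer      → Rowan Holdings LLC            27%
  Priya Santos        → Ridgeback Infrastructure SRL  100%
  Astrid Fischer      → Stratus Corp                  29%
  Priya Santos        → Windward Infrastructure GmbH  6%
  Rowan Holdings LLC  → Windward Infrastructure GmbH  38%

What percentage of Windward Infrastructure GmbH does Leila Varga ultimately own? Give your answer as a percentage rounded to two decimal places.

69.72%

Leila reaches Windward along 2 paths.
Direct stake: 53% = 53%.
Via Rowan: 44% × 38% = 16.72%.
Total: 53% + 16.72% = 69.72%.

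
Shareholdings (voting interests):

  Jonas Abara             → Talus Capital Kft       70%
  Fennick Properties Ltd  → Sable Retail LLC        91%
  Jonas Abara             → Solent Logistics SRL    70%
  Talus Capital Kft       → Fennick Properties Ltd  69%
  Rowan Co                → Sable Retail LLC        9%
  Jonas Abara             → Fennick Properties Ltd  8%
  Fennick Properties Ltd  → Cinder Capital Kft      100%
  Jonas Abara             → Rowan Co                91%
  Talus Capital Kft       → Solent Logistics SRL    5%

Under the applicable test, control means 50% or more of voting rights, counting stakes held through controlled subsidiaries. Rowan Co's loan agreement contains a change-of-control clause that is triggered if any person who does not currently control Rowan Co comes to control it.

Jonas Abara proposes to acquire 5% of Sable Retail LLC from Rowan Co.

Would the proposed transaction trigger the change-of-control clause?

No

The purchase adds only to Jonas's holdings (Rowan's stake shrinks), so Jonas is the only person who could newly come to control Rowan.
Jonas holds 91% of Rowan, so Jonas controls Rowan.
So Jonas already controls Rowan before the transaction.
After the purchase, Jonas holds 5% of Sable directly, and Rowan's stake falls to 4%.
Jonas controlled Rowan already, so this is not a new person acquiring control; every other person's position is unchanged or reduced.
No new person acquires control, so the clause is not triggered.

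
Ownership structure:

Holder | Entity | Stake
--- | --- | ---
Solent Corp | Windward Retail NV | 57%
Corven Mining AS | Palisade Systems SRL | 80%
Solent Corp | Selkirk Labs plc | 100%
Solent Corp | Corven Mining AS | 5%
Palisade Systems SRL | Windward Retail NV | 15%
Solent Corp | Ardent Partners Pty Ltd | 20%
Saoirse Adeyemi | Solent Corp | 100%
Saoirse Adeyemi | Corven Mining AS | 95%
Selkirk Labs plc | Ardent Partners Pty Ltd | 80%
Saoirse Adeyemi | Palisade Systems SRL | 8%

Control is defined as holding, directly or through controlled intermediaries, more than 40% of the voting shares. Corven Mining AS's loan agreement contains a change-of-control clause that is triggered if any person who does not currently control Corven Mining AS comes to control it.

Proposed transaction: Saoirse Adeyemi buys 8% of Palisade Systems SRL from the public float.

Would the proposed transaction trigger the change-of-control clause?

The purchase changes only Saoirse's holdings, so Saoirse is the only person who could newly come to control Corven.
Saoirse holds 100% of Solent, so Saoirse controls Solent.
Solent and Saoirse together hold 5% + 95% = 100% of Corven, so Saoirse controls Corven.
So Saoirse already controls Corven before the transaction.
After the purchase, Saoirse's direct stake in Palisade rises to 8% + 8% = 16%.
Saoirse controlled Corven already, so this is not a new person acquiring control; every other person's position is unchanged or reduced.
No new person acquires control, so the clause is not triggered.

No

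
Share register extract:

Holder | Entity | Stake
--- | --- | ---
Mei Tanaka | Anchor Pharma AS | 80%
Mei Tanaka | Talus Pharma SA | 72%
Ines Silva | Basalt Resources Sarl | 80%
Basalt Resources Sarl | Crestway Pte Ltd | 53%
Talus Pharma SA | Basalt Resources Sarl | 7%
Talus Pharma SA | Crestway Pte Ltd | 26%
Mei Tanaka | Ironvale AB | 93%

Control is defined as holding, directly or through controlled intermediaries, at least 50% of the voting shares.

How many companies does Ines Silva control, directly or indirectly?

2

Ines holds 80% of Basalt, so Ines controls Basalt.
Basalt holds 53% of Crestway, so Ines controls Crestway.
No other company's threshold is met.
Ines controls 2 companies.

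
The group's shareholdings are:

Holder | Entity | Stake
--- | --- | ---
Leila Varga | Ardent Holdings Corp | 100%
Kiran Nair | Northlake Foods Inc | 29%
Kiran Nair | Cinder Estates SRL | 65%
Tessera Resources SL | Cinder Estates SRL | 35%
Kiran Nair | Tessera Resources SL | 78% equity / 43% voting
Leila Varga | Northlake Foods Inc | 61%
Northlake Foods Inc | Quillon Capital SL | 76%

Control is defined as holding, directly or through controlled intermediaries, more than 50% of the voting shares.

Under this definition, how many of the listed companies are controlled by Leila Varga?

3

Leila holds 61% of Northlake, so Leila controls Northlake.
Leila holds 100% of Ardent, so Leila controls Ardent.
Northlake holds 76% of Quillon, so Leila controls Quillon.
No other company's threshold is met.
Leila controls 3 companies.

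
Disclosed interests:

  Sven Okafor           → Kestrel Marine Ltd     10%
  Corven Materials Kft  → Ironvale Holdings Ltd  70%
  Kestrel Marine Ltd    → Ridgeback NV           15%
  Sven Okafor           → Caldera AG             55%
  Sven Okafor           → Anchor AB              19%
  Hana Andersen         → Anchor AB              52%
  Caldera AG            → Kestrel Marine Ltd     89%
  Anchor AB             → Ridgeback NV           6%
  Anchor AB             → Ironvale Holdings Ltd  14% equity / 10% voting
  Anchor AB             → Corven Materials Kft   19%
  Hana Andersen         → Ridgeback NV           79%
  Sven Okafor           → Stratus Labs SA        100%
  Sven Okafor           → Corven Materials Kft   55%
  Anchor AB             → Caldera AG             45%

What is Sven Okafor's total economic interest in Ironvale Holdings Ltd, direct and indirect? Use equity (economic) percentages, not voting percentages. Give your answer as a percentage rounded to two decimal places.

43.69%

Sven reaches Ironvale along 3 paths.
Via Corven: 55% × 70% = 38.5%.
Via Anchor → Corven: 19% × 19% × 70% = 2.527%.
Via Anchor: 19% × 14% = 2.66%.
Total: 38.5% + 2.527% + 2.66% = 43.687%.
Rounded: 43.69%.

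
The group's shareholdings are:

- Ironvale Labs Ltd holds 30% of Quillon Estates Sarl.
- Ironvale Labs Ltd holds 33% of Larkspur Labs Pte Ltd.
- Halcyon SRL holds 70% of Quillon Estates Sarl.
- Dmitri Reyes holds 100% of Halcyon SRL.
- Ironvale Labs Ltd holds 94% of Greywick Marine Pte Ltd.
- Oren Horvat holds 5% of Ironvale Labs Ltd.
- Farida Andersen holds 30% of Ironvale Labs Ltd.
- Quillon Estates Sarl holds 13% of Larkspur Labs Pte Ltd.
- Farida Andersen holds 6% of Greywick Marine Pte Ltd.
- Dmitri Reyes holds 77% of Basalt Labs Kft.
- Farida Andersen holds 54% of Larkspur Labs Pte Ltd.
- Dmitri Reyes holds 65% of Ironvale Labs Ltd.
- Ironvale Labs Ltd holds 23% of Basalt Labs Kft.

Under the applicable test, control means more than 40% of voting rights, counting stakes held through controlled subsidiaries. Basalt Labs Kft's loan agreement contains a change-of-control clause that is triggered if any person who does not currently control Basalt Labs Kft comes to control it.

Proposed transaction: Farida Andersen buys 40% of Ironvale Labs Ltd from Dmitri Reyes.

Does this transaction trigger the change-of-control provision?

The purchase adds only to Farida's holdings (Dmitri's stake shrinks), so Farida is the only person who could newly come to control Basalt.
Farida holds 54% of Larkspur, so Farida controls Larkspur.
Neither Farida nor any entity Farida controls holds any voting interest in Basalt.
So before the transaction, Farida does not control Basalt.
After the purchase, Farida's direct stake in Ironvale rises to 30% + 40% = 70%, and Dmitri's stake falls to 25%.
Farida holds 70% of Ironvale, so Farida controls Ironvale.
Ironvale and Farida together hold 94% + 6% = 100% of Greywick, so Farida controls Greywick.
Ironvale and Farida together hold 33% + 54% = 87% of Larkspur, so Farida controls Larkspur.
After the transaction, Farida's side holds 23% of Basalt, not > 40%, so Farida still does not control Basalt.
No new person acquires control, so the clause is not triggered.

No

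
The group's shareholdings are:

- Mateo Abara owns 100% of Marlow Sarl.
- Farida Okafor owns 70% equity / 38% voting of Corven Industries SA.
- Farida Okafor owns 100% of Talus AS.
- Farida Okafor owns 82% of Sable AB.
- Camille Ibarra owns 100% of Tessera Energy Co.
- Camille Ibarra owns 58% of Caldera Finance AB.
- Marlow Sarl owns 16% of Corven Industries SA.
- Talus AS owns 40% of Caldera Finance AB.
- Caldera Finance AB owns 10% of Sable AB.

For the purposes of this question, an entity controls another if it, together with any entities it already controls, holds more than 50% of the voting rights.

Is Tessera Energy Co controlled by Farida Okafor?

Farida holds 100% of Talus, so Farida controls Talus.
Farida holds 82% of Sable, so Farida controls Sable.
Neither Farida nor any entity Farida controls holds any voting interest in Tessera.
So Farida does not control Tessera.

No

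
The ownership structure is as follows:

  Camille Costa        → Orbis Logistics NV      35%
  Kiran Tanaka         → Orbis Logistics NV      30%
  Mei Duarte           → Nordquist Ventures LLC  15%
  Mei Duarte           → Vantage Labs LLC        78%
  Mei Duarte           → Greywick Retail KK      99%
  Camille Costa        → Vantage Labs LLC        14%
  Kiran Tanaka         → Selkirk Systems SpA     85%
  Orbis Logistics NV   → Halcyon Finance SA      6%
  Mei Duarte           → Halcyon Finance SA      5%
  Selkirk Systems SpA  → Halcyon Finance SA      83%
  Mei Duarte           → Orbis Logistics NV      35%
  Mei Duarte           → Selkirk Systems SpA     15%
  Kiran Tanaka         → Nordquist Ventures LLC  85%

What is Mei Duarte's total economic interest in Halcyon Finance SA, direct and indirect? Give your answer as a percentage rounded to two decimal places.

19.55%

Mei reaches Halcyon along 3 paths.
Via Selkirk: 15% × 83% = 12.45%.
Via Orbis: 35% × 6% = 2.1%.
Direct stake: 5% = 5%.
Total: 12.45% + 2.1% + 5% = 19.55%.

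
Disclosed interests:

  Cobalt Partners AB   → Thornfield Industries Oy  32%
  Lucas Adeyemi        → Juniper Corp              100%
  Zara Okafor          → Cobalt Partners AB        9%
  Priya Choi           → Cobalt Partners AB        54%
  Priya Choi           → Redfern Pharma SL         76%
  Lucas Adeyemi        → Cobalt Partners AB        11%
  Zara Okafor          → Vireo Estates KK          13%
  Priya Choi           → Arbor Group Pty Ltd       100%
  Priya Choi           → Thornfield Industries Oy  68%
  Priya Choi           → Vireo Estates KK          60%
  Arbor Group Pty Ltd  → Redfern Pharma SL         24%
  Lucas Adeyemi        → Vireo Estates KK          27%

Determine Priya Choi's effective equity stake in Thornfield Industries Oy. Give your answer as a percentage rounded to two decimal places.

85.28%

Priya reaches Thornfield along 2 paths.
Via Cobalt: 54% × 32% = 17.28%.
Direct stake: 68% = 68%.
Total: 17.28% + 68% = 85.28%.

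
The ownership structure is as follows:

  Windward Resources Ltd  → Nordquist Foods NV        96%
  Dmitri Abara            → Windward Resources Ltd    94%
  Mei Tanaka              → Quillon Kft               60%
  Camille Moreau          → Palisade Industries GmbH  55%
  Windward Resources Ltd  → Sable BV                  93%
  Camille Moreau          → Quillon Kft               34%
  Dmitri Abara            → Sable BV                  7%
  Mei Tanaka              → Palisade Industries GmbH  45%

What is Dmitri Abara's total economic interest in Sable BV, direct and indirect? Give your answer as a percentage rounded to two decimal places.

94.42%

Dmitri reaches Sable along 2 paths.
Direct stake: 7% = 7%.
Via Windward: 94% × 93% = 87.42%.
Total: 7% + 87.42% = 94.42%.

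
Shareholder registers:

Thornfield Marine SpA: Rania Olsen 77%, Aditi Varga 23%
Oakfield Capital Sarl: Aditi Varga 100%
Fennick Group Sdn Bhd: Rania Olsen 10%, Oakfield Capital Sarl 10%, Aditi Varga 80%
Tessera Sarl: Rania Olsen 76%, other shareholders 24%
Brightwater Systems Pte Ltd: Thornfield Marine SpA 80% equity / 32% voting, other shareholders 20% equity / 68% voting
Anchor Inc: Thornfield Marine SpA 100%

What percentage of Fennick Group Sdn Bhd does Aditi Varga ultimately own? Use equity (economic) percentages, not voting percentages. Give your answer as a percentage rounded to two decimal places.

Aditi reaches Fennick along 2 paths.
Via Oakfield: 100% × 10% = 10%.
Direct stake: 80% = 80%.
Total: 10% + 80% = 90%.
Rounded: 90.00%.

90.00%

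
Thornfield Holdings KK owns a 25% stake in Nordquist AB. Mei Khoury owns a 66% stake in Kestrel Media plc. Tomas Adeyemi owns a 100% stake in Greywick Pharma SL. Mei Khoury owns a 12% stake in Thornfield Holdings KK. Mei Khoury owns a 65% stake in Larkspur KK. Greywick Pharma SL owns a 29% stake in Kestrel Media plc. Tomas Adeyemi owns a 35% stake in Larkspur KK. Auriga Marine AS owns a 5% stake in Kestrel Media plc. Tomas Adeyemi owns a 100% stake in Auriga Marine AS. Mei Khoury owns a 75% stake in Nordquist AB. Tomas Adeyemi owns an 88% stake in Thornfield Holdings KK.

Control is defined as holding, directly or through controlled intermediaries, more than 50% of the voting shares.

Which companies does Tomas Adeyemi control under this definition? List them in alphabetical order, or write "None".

Auriga Marine AS, Greywick Pharma SL, Thornfield Holdings KK

Tomas holds 100% of Auriga, so Tomas controls Auriga.
Tomas holds 100% of Greywick, so Tomas controls Greywick.
Tomas holds 88% of Thornfield, so Tomas controls Thornfield.
No other company's threshold is met.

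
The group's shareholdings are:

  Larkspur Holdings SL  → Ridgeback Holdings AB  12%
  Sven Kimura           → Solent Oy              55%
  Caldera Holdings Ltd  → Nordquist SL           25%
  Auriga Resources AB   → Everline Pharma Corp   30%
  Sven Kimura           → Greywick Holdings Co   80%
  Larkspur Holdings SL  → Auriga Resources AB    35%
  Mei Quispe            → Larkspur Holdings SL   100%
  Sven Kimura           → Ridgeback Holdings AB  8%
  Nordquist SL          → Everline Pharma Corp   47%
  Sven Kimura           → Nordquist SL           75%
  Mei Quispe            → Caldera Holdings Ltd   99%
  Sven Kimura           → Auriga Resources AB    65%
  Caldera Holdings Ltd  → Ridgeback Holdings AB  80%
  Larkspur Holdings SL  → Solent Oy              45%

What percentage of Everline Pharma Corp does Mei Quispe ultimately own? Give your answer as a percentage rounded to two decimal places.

Mei reaches Everline along 2 paths.
Via Caldera → Nordquist: 99% × 25% × 47% = 11.6325%.
Via Larkspur → Auriga: 100% × 35% × 30% = 10.5%.
Total: 11.6325% + 10.5% = 22.1325%.
Rounded: 22.13%.

22.13%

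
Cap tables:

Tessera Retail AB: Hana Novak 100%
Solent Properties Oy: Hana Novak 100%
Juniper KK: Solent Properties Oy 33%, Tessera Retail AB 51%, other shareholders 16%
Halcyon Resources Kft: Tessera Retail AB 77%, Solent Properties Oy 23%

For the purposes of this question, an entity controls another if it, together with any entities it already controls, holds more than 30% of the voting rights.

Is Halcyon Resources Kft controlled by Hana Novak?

Yes

Hana holds 100% of Tessera, so Hana controls Tessera.
Hana holds 100% of Solent, so Hana controls Solent.
Tessera and Solent together hold 77% + 23% = 100% of Halcyon, so Hana controls Halcyon.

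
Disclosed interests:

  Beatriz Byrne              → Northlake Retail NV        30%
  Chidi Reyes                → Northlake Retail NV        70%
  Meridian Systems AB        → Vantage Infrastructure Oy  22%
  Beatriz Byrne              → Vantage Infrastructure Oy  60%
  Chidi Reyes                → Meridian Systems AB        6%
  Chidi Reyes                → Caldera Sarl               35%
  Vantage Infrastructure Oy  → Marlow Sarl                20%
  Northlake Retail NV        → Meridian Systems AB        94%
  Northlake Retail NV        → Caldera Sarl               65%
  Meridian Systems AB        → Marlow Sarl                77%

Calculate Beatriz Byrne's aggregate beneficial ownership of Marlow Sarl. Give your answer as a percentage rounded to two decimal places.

34.95%

Beatriz reaches Marlow along 3 paths.
Via Northlake → Meridian: 30% × 94% × 77% = 21.714%.
Via Vantage: 60% × 20% = 12%.
Via Northlake → Meridian → Vantage: 30% × 94% × 22% × 20% = 1.2408%.
Total: 21.714% + 12% + 1.2408% = 34.9548%.
Rounded: 34.95%.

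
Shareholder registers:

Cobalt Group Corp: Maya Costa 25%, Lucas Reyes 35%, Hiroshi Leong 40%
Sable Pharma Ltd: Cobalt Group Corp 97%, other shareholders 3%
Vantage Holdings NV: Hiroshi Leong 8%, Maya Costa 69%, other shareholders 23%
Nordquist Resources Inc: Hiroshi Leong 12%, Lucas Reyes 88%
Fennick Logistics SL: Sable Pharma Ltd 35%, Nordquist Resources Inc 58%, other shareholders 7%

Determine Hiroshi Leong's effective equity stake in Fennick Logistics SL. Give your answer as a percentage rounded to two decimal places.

Hiroshi reaches Fennick along 2 paths.
Via Cobalt → Sable: 40% × 97% × 35% = 13.58%.
Via Nordquist: 12% × 58% = 6.96%.
Total: 13.58% + 6.96% = 20.54%.

20.54%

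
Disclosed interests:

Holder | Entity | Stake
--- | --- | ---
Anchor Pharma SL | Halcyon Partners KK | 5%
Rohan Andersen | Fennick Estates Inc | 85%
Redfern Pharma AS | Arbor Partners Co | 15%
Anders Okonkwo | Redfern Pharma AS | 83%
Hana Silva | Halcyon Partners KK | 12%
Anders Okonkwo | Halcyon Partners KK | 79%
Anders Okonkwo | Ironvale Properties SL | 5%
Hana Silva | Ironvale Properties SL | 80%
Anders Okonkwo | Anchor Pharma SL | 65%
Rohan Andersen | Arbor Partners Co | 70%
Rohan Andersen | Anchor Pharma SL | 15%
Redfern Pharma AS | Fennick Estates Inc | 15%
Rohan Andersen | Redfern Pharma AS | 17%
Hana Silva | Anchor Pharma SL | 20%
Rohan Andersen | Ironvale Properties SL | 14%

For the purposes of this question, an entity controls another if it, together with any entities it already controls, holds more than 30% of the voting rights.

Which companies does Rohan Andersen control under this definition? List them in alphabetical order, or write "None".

Arbor Partners Co, Fennick Estates Inc

Rohan holds 70% of Arbor, so Rohan controls Arbor.
Rohan holds 85% of Fennick, so Rohan controls Fennick.
No other company's threshold is met.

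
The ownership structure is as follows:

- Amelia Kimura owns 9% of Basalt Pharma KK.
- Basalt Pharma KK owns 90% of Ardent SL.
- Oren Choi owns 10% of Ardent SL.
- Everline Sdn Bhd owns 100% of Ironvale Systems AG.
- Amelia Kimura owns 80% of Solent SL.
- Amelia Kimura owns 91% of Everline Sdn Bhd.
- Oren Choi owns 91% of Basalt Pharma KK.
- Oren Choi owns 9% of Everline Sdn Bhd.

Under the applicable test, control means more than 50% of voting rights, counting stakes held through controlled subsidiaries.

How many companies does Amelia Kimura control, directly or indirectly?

Amelia holds 91% of Everline, so Amelia controls Everline.
Amelia holds 80% of Solent, so Amelia controls Solent.
Everline holds 100% of Ironvale, so Amelia controls Ironvale.
No other company's threshold is met.
Amelia controls 3 companies.

3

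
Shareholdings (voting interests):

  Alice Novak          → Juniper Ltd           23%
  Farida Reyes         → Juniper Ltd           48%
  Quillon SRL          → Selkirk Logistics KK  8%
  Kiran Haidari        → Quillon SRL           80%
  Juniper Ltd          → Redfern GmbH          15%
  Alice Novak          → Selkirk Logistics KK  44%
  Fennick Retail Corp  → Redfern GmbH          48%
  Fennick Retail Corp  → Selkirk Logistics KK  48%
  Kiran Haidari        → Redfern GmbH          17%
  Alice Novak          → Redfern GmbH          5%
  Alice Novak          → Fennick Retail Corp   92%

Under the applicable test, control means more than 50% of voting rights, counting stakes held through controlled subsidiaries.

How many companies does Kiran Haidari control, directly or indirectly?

Kiran holds 80% of Quillon, so Kiran controls Quillon.
No other company's threshold is met.
Kiran controls 1 company.

1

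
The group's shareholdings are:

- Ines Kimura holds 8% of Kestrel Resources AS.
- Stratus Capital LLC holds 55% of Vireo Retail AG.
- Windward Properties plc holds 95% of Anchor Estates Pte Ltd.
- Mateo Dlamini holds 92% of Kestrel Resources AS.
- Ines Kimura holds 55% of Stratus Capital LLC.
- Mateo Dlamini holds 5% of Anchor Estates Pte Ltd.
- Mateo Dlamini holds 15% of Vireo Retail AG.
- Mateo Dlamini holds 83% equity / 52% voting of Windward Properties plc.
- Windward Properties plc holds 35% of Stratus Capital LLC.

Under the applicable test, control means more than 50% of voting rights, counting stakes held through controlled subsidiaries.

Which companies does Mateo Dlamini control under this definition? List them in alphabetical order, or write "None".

Mateo holds 92% of Kestrel, so Mateo controls Kestrel.
Mateo holds 52% of Windward, so Mateo controls Windward.
Windward and Mateo together hold 95% + 5% = 100% of Anchor, so Mateo controls Anchor.
No other company's threshold is met.

Anchor Estates Pte Ltd, Kestrel Resources AS, Windward Properties plc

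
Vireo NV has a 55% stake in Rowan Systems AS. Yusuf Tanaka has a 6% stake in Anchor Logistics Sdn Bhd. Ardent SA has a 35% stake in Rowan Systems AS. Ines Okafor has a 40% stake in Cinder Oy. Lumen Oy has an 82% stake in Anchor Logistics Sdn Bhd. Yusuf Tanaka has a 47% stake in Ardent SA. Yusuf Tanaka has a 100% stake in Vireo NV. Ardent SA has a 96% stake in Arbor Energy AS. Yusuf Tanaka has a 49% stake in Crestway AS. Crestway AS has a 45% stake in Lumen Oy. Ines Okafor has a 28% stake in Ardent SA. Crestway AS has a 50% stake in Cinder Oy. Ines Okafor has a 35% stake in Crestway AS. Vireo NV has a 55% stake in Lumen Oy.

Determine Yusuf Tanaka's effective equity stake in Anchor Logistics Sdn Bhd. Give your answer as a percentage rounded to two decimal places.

Yusuf reaches Anchor along 3 paths.
Via Vireo → Lumen: 100% × 55% × 82% = 45.1%.
Via Crestway → Lumen: 49% × 45% × 82% = 18.081%.
Direct stake: 6% = 6%.
Total: 45.1% + 18.081% + 6% = 69.181%.
Rounded: 69.18%.

69.18%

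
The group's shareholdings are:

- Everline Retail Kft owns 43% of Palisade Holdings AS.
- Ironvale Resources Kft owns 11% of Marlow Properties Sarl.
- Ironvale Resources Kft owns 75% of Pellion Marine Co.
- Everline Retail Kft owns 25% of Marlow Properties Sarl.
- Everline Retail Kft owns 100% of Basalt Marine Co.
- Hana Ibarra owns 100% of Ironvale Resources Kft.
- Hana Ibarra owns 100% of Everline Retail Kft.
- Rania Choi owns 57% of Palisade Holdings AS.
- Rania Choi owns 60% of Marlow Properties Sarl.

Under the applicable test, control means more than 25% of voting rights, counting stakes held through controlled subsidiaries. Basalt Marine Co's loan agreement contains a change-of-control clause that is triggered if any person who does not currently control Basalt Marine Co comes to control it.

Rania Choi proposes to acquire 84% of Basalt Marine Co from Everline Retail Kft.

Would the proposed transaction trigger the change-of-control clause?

The purchase adds only to Rania's holdings (Everline's stake shrinks), so Rania is the only person who could newly come to control Basalt.
Rania holds 60% of Marlow, so Rania controls Marlow.
Rania holds 57% of Palisade, so Rania controls Palisade.
Neither Rania nor any entity Rania controls holds any voting interest in Basalt.
So before the transaction, Rania does not control Basalt.
After the purchase, Rania holds 84% of Basalt directly, and Everline's stake falls to 16%.
Rania holds 84% of Basalt, so Rania controls Basalt.
Rania did not control Basalt before and does after, so the clause is triggered.

Yes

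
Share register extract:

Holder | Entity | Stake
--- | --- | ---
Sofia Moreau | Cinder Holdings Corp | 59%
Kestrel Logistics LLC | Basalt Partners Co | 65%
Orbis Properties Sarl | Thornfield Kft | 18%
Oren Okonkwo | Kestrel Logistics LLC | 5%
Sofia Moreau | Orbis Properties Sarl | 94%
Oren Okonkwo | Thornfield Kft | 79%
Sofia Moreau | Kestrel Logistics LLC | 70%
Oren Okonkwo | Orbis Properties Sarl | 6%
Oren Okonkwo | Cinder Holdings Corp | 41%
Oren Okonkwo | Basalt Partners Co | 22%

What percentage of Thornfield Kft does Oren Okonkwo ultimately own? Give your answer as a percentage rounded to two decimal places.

Oren reaches Thornfield along 2 paths.
Direct stake: 79% = 79%.
Via Orbis: 6% × 18% = 1.08%.
Total: 79% + 1.08% = 80.08%.

80.08%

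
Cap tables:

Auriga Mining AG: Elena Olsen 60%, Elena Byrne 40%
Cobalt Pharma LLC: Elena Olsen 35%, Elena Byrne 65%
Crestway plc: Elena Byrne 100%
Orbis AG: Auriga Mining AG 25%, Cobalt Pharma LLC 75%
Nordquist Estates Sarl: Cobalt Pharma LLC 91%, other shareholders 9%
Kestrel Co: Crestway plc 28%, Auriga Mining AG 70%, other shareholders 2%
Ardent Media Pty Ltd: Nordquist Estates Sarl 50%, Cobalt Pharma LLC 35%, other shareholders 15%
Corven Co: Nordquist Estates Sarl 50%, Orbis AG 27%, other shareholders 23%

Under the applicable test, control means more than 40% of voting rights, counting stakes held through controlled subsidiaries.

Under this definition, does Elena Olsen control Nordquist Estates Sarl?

No

Elena Olsen holds 60% of Auriga, so Elena Olsen controls Auriga.
Auriga holds 70% of Kestrel, so Elena Olsen controls Kestrel.
Neither Elena Olsen nor any entity Elena Olsen controls holds any voting interest in Nordquist.
So Elena Olsen does not control Nordquist.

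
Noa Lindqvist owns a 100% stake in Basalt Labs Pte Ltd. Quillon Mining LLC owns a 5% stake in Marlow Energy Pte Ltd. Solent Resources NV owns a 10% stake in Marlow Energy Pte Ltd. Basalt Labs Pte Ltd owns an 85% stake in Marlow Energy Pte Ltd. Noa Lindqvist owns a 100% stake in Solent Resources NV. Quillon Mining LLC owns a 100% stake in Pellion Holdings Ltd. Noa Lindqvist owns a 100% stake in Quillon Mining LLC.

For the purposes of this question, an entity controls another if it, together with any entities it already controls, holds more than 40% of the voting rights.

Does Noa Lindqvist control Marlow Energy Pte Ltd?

Yes

Noa holds 100% of Solent, so Noa controls Solent.
Noa holds 100% of Quillon, so Noa controls Quillon.
Noa holds 100% of Basalt, so Noa controls Basalt.
Solent and Basalt and Quillon together hold 10% + 85% + 5% = 100% of Marlow, so Noa controls Marlow.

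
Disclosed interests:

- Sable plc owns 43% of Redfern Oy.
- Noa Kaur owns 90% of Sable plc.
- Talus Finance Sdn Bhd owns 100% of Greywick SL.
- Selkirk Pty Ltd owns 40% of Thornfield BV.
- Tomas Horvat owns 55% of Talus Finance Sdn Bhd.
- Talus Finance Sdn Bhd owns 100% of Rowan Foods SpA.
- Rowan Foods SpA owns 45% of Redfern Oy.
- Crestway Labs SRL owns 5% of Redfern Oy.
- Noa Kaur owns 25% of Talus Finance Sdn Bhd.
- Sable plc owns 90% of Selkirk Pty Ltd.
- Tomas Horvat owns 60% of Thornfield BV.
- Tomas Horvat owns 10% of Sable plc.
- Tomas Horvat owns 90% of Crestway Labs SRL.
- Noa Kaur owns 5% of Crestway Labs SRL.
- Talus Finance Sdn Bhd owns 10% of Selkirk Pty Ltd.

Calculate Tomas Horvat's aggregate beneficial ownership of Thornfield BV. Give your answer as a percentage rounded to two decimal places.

65.80%

Tomas reaches Thornfield along 3 paths.
Via Sable → Selkirk: 10% × 90% × 40% = 3.6%.
Via Talus → Selkirk: 55% × 10% × 40% = 2.2%.
Direct stake: 60% = 60%.
Total: 3.6% + 2.2% + 60% = 65.8%.
Rounded: 65.80%.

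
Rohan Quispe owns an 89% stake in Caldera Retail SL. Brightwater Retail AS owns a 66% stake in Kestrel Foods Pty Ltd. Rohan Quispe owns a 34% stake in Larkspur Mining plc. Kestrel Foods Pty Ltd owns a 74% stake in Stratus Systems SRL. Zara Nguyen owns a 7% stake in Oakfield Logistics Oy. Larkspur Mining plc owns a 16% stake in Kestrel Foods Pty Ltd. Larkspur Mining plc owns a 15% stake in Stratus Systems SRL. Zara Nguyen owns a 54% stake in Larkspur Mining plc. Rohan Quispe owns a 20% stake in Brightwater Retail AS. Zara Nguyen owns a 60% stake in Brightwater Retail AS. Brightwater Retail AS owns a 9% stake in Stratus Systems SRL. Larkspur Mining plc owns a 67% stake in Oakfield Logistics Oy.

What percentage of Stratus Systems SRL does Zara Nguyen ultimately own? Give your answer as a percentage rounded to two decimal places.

49.20%

Zara reaches Stratus along 4 paths.
Via Brightwater: 60% × 9% = 5.4%.
Via Larkspur: 54% × 15% = 8.1%.
Via Larkspur → Kestrel: 54% × 16% × 74% = 6.3936%.
Via Brightwater → Kestrel: 60% × 66% × 74% = 29.304%.
Total: 5.4% + 8.1% + 6.3936% + 29.304% = 49.1976%.
Rounded: 49.20%.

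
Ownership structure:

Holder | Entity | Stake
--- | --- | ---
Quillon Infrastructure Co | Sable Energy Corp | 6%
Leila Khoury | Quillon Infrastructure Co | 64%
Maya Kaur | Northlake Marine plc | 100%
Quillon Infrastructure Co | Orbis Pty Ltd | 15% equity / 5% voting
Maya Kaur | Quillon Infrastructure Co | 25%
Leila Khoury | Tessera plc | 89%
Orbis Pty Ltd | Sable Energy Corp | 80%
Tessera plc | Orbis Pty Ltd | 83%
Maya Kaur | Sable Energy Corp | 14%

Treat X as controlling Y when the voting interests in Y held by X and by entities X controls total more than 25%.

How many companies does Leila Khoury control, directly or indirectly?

4

Leila holds 64% of Quillon, so Leila controls Quillon.
Leila holds 89% of Tessera, so Leila controls Tessera.
Quillon and Tessera together hold 5% + 83% = 88% of Orbis, so Leila controls Orbis.
Quillon and Orbis together hold 6% + 80% = 86% of Sable, so Leila controls Sable.
No other company's threshold is met.
Leila controls 4 companies.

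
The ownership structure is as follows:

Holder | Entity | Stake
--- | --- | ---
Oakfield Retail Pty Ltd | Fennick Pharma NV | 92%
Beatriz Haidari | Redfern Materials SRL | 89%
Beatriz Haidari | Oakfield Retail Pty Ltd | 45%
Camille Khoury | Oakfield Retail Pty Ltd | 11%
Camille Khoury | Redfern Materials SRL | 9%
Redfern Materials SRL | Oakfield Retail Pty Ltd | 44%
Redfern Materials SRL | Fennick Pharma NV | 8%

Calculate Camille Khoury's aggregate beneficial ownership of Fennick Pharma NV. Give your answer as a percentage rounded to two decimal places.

Camille reaches Fennick along 3 paths.
Via Redfern → Oakfield: 9% × 44% × 92% = 3.6432%.
Via Oakfield: 11% × 92% = 10.12%.
Via Redfern: 9% × 8% = 0.72%.
Total: 3.6432% + 10.12% + 0.72% = 14.4832%.
Rounded: 14.48%.

14.48%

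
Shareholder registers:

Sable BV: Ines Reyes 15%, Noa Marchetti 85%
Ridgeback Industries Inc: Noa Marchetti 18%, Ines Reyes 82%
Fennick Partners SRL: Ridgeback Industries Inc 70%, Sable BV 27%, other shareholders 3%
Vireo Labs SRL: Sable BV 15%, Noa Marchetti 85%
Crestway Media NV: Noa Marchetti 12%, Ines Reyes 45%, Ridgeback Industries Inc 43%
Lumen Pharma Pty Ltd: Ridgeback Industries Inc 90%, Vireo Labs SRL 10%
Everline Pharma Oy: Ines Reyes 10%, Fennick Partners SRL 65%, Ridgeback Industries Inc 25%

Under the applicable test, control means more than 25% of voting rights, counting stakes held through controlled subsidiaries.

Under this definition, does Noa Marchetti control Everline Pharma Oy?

Noa holds 85% of Sable, so Noa controls Sable.
Sable holds 27% of Fennick, so Noa controls Fennick.
Fennick holds 65% of Everline, so Noa controls Everline.

Yes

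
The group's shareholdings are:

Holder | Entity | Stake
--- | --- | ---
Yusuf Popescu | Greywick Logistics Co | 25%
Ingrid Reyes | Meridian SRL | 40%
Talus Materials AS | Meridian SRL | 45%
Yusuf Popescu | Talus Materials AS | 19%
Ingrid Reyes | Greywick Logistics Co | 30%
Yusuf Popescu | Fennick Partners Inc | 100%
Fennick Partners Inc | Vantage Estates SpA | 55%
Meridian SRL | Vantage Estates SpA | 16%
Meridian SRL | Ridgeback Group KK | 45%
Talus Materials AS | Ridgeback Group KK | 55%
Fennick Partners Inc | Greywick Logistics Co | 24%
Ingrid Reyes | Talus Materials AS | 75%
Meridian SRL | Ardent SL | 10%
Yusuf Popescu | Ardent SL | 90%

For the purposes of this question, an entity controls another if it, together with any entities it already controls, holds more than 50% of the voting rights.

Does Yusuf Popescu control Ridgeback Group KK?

Yusuf holds 100% of Fennick, so Yusuf controls Fennick.
Fennick holds 55% of Vantage, so Yusuf controls Vantage.
Yusuf holds 90% of Ardent, so Yusuf controls Ardent.
Neither Yusuf nor any entity Yusuf controls holds any voting interest in Ridgeback.
So Yusuf does not control Ridgeback.

No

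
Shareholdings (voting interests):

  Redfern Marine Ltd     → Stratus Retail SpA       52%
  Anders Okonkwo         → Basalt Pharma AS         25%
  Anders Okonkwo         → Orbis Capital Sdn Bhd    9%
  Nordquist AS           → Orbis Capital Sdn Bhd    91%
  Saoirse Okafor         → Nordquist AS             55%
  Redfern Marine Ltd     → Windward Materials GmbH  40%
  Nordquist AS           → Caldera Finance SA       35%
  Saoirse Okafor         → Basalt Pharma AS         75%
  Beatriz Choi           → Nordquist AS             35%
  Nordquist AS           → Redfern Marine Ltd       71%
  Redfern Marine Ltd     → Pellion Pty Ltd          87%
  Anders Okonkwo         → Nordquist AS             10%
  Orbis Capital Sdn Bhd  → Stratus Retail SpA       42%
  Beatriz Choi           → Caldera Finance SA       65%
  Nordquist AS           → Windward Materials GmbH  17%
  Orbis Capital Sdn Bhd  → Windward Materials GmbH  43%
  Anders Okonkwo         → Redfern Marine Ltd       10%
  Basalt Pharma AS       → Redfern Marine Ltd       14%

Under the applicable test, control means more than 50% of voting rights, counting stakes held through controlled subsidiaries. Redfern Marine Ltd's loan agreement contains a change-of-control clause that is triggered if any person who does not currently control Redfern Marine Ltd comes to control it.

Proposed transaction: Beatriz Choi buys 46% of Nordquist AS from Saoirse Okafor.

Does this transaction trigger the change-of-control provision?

Yes

The purchase adds only to Beatriz's holdings (Saoirse's stake shrinks), so Beatriz is the only person who could newly come to control Redfern.
Beatriz holds 65% of Caldera, so Beatriz controls Caldera.
Neither Beatriz nor any entity Beatriz controls holds any voting interest in Redfern.
So before the transaction, Beatriz does not control Redfern.
After the purchase, Beatriz's direct stake in Nordquist rises to 35% + 46% = 81%, and Saoirse's stake falls to 9%.
Beatriz holds 81% of Nordquist, so Beatriz controls Nordquist.
Nordquist holds 71% of Redfern, so Beatriz controls Redfern.
Beatriz did not control Redfern before and does after, so the clause is triggered.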